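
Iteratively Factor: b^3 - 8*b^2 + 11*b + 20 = (b - 4)*(b^2 - 4*b - 5) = (b - 4)*(b + 1)*(b - 5)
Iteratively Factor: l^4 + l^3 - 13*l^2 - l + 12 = (l - 3)*(l^3 + 4*l^2 - l - 4) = (l - 3)*(l + 1)*(l^2 + 3*l - 4) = (l - 3)*(l - 1)*(l + 1)*(l + 4)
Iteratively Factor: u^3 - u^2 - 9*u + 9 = (u + 3)*(u^2 - 4*u + 3) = (u - 1)*(u + 3)*(u - 3)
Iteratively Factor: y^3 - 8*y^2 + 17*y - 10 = (y - 5)*(y^2 - 3*y + 2) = (y - 5)*(y - 2)*(y - 1)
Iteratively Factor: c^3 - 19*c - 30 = (c + 2)*(c^2 - 2*c - 15) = (c - 5)*(c + 2)*(c + 3)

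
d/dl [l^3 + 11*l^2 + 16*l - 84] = 3*l^2 + 22*l + 16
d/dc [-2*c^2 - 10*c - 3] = -4*c - 10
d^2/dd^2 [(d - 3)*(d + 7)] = 2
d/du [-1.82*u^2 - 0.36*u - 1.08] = -3.64*u - 0.36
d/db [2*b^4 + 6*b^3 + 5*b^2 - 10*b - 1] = 8*b^3 + 18*b^2 + 10*b - 10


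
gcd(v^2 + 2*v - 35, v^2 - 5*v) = v - 5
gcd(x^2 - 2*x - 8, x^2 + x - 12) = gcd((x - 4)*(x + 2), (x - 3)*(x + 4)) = 1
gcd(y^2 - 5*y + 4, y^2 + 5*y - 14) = 1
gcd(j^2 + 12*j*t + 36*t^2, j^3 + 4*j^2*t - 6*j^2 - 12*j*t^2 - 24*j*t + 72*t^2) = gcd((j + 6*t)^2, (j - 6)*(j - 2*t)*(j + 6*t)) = j + 6*t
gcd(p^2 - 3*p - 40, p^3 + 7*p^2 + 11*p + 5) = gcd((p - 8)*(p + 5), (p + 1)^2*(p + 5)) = p + 5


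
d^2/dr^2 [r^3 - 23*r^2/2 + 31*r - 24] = 6*r - 23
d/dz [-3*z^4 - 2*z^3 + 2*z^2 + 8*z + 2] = -12*z^3 - 6*z^2 + 4*z + 8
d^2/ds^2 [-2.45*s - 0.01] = 0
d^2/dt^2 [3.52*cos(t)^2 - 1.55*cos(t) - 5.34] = 1.55*cos(t) - 7.04*cos(2*t)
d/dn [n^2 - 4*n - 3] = 2*n - 4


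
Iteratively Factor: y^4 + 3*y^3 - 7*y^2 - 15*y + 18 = (y + 3)*(y^3 - 7*y + 6) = (y + 3)^2*(y^2 - 3*y + 2) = (y - 1)*(y + 3)^2*(y - 2)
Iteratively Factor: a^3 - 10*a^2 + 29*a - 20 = (a - 4)*(a^2 - 6*a + 5) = (a - 5)*(a - 4)*(a - 1)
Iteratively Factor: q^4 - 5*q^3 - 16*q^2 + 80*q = (q - 4)*(q^3 - q^2 - 20*q) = (q - 4)*(q + 4)*(q^2 - 5*q) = q*(q - 4)*(q + 4)*(q - 5)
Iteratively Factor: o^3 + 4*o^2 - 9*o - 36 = (o + 4)*(o^2 - 9) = (o - 3)*(o + 4)*(o + 3)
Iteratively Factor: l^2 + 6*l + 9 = (l + 3)*(l + 3)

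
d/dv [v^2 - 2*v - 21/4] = 2*v - 2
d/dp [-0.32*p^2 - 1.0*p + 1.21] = -0.64*p - 1.0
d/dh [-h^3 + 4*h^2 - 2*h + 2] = -3*h^2 + 8*h - 2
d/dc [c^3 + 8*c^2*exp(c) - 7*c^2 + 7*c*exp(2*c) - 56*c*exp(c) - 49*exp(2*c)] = 8*c^2*exp(c) + 3*c^2 + 14*c*exp(2*c) - 40*c*exp(c) - 14*c - 91*exp(2*c) - 56*exp(c)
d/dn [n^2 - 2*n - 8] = 2*n - 2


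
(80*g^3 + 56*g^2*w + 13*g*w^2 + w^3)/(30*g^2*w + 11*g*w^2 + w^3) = (16*g^2 + 8*g*w + w^2)/(w*(6*g + w))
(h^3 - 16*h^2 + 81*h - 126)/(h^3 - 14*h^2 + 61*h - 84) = (h - 6)/(h - 4)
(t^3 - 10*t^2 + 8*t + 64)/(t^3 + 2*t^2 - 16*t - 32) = (t - 8)/(t + 4)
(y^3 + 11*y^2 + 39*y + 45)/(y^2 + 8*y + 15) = y + 3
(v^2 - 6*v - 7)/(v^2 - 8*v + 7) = (v + 1)/(v - 1)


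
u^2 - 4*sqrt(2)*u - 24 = (u - 6*sqrt(2))*(u + 2*sqrt(2))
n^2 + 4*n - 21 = (n - 3)*(n + 7)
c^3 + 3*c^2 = c^2*(c + 3)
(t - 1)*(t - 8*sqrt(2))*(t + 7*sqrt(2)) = t^3 - sqrt(2)*t^2 - t^2 - 112*t + sqrt(2)*t + 112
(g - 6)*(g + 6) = g^2 - 36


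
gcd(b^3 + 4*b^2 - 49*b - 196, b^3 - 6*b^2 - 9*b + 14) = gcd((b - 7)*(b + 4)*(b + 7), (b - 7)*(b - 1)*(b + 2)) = b - 7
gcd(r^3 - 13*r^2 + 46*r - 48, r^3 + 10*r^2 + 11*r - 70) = r - 2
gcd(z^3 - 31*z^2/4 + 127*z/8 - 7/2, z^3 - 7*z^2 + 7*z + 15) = 1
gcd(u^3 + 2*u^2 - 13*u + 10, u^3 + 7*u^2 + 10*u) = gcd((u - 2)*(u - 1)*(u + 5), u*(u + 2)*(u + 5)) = u + 5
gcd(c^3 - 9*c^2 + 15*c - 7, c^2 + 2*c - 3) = c - 1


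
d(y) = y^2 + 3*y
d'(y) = 2*y + 3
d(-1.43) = -2.25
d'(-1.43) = 0.14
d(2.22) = 11.59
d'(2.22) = 7.44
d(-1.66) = -2.22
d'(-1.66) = -0.32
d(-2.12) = -1.87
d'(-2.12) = -1.24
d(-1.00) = -2.00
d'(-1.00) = 1.00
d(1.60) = 7.36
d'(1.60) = 6.20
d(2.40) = 12.96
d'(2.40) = 7.80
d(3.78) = 25.63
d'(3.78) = 10.56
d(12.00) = 180.00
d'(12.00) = 27.00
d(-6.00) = 18.00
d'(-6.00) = -9.00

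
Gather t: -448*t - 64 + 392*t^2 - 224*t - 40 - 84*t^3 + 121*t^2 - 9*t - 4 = -84*t^3 + 513*t^2 - 681*t - 108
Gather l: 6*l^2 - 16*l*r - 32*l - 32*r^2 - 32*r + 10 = 6*l^2 + l*(-16*r - 32) - 32*r^2 - 32*r + 10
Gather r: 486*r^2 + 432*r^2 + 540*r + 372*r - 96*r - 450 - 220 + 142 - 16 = 918*r^2 + 816*r - 544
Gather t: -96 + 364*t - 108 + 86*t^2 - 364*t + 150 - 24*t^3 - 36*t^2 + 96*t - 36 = -24*t^3 + 50*t^2 + 96*t - 90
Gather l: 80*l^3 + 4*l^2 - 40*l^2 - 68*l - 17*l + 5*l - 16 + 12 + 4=80*l^3 - 36*l^2 - 80*l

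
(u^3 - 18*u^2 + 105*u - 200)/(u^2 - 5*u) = u - 13 + 40/u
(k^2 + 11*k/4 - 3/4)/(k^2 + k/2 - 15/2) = (4*k - 1)/(2*(2*k - 5))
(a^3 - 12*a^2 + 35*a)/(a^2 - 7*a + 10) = a*(a - 7)/(a - 2)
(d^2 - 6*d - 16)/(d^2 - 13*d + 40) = (d + 2)/(d - 5)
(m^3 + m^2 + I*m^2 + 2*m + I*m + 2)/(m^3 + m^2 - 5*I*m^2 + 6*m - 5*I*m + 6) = (m^2 + I*m + 2)/(m^2 - 5*I*m + 6)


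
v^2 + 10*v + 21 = (v + 3)*(v + 7)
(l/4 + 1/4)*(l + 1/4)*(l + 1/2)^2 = l^4/4 + 9*l^3/16 + 7*l^2/16 + 9*l/64 + 1/64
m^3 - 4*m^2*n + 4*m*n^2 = m*(m - 2*n)^2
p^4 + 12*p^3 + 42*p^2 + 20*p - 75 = (p - 1)*(p + 3)*(p + 5)^2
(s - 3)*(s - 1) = s^2 - 4*s + 3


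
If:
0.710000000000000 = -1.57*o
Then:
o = -0.45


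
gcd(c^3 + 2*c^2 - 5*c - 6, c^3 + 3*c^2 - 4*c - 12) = c^2 + c - 6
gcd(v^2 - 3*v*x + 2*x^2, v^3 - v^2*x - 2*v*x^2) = -v + 2*x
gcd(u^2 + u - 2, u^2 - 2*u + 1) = u - 1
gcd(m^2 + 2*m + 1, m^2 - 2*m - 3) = m + 1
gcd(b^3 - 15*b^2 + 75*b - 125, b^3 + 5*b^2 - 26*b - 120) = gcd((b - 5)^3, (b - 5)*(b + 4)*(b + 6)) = b - 5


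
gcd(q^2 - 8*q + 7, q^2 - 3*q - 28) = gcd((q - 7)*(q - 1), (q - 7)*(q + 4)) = q - 7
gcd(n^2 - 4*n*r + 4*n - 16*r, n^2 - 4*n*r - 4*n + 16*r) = -n + 4*r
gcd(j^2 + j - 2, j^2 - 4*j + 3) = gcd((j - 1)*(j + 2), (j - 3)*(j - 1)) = j - 1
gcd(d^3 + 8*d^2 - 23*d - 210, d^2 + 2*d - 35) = d^2 + 2*d - 35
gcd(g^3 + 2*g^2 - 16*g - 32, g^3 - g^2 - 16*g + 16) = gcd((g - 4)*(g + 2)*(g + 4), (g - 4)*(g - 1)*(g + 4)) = g^2 - 16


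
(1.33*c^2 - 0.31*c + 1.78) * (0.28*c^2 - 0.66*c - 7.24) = 0.3724*c^4 - 0.9646*c^3 - 8.9262*c^2 + 1.0696*c - 12.8872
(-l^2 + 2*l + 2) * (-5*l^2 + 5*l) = 5*l^4 - 15*l^3 + 10*l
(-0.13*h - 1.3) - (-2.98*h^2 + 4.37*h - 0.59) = 2.98*h^2 - 4.5*h - 0.71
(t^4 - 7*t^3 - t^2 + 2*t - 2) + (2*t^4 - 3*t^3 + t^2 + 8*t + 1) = 3*t^4 - 10*t^3 + 10*t - 1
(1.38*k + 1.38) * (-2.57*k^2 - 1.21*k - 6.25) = -3.5466*k^3 - 5.2164*k^2 - 10.2948*k - 8.625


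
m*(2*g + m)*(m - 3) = 2*g*m^2 - 6*g*m + m^3 - 3*m^2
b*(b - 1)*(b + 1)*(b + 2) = b^4 + 2*b^3 - b^2 - 2*b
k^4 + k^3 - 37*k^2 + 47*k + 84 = (k - 4)*(k - 3)*(k + 1)*(k + 7)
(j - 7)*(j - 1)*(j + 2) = j^3 - 6*j^2 - 9*j + 14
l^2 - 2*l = l*(l - 2)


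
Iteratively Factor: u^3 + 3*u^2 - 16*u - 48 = (u + 3)*(u^2 - 16) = (u + 3)*(u + 4)*(u - 4)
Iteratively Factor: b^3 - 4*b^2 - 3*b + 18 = (b - 3)*(b^2 - b - 6) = (b - 3)*(b + 2)*(b - 3)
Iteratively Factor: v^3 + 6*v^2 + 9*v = (v)*(v^2 + 6*v + 9) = v*(v + 3)*(v + 3)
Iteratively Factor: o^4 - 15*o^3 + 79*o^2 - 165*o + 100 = (o - 5)*(o^3 - 10*o^2 + 29*o - 20) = (o - 5)*(o - 1)*(o^2 - 9*o + 20) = (o - 5)*(o - 4)*(o - 1)*(o - 5)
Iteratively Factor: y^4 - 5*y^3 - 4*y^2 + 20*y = (y)*(y^3 - 5*y^2 - 4*y + 20) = y*(y + 2)*(y^2 - 7*y + 10) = y*(y - 2)*(y + 2)*(y - 5)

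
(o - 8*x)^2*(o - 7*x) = o^3 - 23*o^2*x + 176*o*x^2 - 448*x^3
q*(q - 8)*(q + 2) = q^3 - 6*q^2 - 16*q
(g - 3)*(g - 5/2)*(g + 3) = g^3 - 5*g^2/2 - 9*g + 45/2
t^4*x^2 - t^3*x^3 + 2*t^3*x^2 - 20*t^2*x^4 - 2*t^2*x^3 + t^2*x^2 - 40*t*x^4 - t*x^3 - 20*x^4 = (t - 5*x)*(t + 4*x)*(t*x + x)^2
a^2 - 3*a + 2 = (a - 2)*(a - 1)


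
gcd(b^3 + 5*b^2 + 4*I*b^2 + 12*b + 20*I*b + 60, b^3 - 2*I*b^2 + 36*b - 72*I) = b^2 + 4*I*b + 12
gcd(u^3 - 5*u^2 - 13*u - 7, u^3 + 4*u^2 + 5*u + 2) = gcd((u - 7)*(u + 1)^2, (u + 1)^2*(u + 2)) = u^2 + 2*u + 1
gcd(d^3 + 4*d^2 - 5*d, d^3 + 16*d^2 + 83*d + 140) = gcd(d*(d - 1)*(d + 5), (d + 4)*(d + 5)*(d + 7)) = d + 5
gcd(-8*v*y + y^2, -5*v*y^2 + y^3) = y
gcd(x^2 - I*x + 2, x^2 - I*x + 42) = 1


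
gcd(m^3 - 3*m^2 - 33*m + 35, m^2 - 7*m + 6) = m - 1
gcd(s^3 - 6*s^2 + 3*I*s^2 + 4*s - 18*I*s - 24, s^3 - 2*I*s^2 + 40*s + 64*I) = s + 4*I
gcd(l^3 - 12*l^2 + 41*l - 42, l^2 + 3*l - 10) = l - 2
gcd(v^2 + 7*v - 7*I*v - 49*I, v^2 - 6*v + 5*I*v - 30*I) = 1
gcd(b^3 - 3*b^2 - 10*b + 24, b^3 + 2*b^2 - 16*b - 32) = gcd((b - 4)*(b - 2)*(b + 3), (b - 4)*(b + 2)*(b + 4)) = b - 4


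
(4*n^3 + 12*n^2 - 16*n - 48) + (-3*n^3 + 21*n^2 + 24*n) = n^3 + 33*n^2 + 8*n - 48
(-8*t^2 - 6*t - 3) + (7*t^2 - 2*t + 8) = -t^2 - 8*t + 5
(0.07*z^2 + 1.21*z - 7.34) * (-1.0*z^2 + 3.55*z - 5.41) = -0.07*z^4 - 0.9615*z^3 + 11.2568*z^2 - 32.6031*z + 39.7094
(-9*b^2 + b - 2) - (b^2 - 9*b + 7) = -10*b^2 + 10*b - 9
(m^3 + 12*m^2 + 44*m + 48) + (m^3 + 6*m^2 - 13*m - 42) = 2*m^3 + 18*m^2 + 31*m + 6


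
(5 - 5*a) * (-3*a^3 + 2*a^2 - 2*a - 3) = 15*a^4 - 25*a^3 + 20*a^2 + 5*a - 15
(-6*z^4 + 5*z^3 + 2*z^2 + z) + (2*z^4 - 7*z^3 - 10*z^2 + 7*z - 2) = -4*z^4 - 2*z^3 - 8*z^2 + 8*z - 2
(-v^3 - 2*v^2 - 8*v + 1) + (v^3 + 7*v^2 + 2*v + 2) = 5*v^2 - 6*v + 3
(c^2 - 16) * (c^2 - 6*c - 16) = c^4 - 6*c^3 - 32*c^2 + 96*c + 256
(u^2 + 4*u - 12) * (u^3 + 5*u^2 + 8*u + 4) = u^5 + 9*u^4 + 16*u^3 - 24*u^2 - 80*u - 48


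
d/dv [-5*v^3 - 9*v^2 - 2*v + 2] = -15*v^2 - 18*v - 2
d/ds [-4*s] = -4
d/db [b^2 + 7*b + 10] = 2*b + 7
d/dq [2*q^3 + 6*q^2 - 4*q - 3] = 6*q^2 + 12*q - 4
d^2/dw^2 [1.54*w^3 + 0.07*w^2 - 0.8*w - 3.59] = 9.24*w + 0.14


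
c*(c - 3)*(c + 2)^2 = c^4 + c^3 - 8*c^2 - 12*c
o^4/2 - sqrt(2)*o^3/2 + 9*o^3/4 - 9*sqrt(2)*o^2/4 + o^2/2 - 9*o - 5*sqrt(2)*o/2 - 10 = (o/2 + 1)*(o + 5/2)*(o - 2*sqrt(2))*(o + sqrt(2))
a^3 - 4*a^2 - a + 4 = (a - 4)*(a - 1)*(a + 1)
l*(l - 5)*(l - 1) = l^3 - 6*l^2 + 5*l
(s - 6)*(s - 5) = s^2 - 11*s + 30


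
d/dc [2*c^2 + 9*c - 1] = 4*c + 9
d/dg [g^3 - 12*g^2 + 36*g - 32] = 3*g^2 - 24*g + 36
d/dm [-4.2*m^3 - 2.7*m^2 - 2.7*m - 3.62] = -12.6*m^2 - 5.4*m - 2.7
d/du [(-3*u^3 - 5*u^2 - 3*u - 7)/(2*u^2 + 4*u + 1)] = (-6*u^4 - 24*u^3 - 23*u^2 + 18*u + 25)/(4*u^4 + 16*u^3 + 20*u^2 + 8*u + 1)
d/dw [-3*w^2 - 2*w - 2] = -6*w - 2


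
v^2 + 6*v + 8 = (v + 2)*(v + 4)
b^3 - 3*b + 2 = (b - 1)^2*(b + 2)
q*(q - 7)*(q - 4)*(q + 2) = q^4 - 9*q^3 + 6*q^2 + 56*q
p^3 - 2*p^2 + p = p*(p - 1)^2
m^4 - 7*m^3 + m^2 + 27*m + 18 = (m - 6)*(m - 3)*(m + 1)^2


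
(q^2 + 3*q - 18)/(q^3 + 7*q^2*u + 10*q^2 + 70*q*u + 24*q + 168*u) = (q - 3)/(q^2 + 7*q*u + 4*q + 28*u)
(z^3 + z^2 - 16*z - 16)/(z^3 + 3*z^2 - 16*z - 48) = (z + 1)/(z + 3)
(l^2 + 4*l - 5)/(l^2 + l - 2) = (l + 5)/(l + 2)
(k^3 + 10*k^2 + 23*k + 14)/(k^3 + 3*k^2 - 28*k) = (k^2 + 3*k + 2)/(k*(k - 4))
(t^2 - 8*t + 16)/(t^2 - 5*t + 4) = (t - 4)/(t - 1)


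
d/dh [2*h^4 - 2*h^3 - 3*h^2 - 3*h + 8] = 8*h^3 - 6*h^2 - 6*h - 3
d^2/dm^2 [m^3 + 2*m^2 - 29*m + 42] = 6*m + 4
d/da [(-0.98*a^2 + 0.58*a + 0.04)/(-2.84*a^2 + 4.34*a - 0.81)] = (-2.606*a^2 + 1.8148*a - 0.6434)/(8.0656*a^4 - 24.6512*a^3 + 23.4364*a^2 - 7.0308*a + 0.6561)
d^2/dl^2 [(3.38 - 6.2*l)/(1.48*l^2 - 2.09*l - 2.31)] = ((2.96*l - 2.09)*(5.92*l - 4.18)*(6.2*l - 3.38) + (55.056*l - 35.9208)*(-1.48*l^2 + 2.09*l + 2.31))/(-1.48*l^2 + 2.09*l + 2.31)^3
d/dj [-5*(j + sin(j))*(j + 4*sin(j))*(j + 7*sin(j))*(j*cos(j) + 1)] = 5*(j + sin(j))*(j + 4*sin(j))*(j + 7*sin(j))*(j*sin(j) - cos(j)) - 5*(j + sin(j))*(j + 4*sin(j))*(j*cos(j) + 1)*(7*cos(j) + 1) - 5*(j + sin(j))*(j + 7*sin(j))*(j*cos(j) + 1)*(4*cos(j) + 1) - 5*(j + 4*sin(j))*(j + 7*sin(j))*(j*cos(j) + 1)*(cos(j) + 1)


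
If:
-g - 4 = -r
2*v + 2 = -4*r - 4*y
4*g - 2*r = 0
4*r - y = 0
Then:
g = 4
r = 8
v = -81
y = 32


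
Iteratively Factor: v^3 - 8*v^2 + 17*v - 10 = (v - 2)*(v^2 - 6*v + 5) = (v - 2)*(v - 1)*(v - 5)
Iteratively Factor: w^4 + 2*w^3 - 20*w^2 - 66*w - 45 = (w - 5)*(w^3 + 7*w^2 + 15*w + 9) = (w - 5)*(w + 3)*(w^2 + 4*w + 3) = (w - 5)*(w + 3)^2*(w + 1)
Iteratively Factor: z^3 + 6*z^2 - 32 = (z - 2)*(z^2 + 8*z + 16) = (z - 2)*(z + 4)*(z + 4)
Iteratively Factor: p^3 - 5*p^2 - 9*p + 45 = (p - 5)*(p^2 - 9) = (p - 5)*(p + 3)*(p - 3)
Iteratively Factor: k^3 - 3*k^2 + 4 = (k - 2)*(k^2 - k - 2) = (k - 2)*(k + 1)*(k - 2)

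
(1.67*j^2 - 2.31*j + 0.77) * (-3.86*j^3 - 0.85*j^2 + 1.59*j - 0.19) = -6.4462*j^5 + 7.4971*j^4 + 1.6466*j^3 - 4.6447*j^2 + 1.6632*j - 0.1463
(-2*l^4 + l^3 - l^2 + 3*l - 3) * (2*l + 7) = -4*l^5 - 12*l^4 + 5*l^3 - l^2 + 15*l - 21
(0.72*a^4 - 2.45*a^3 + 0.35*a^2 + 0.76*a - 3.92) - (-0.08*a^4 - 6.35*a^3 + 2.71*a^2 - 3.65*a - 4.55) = 0.8*a^4 + 3.9*a^3 - 2.36*a^2 + 4.41*a + 0.63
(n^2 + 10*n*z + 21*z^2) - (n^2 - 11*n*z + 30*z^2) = 21*n*z - 9*z^2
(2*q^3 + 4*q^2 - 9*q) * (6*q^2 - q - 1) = 12*q^5 + 22*q^4 - 60*q^3 + 5*q^2 + 9*q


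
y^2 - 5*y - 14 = (y - 7)*(y + 2)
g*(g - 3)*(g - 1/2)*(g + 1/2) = g^4 - 3*g^3 - g^2/4 + 3*g/4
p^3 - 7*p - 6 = (p - 3)*(p + 1)*(p + 2)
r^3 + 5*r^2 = r^2*(r + 5)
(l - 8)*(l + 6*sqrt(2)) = l^2 - 8*l + 6*sqrt(2)*l - 48*sqrt(2)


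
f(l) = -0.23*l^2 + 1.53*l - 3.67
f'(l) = 1.53 - 0.46*l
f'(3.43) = -0.05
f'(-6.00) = 4.29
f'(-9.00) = 5.67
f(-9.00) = -36.07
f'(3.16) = 0.08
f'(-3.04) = 2.93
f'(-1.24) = 2.10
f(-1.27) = -5.98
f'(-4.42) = 3.56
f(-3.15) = -10.77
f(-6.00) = -21.13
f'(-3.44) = 3.11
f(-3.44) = -11.65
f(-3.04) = -10.45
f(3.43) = -1.13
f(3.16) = -1.13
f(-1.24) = -5.92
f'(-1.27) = 2.11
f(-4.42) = -14.93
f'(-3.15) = 2.98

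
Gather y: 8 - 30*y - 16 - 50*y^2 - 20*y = -50*y^2 - 50*y - 8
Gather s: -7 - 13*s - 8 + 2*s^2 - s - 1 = 2*s^2 - 14*s - 16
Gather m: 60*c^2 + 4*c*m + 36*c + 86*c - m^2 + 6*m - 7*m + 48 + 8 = 60*c^2 + 122*c - m^2 + m*(4*c - 1) + 56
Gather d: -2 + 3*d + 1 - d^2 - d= -d^2 + 2*d - 1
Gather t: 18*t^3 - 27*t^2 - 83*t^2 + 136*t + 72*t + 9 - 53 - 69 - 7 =18*t^3 - 110*t^2 + 208*t - 120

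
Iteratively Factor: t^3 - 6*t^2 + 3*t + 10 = (t + 1)*(t^2 - 7*t + 10) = (t - 2)*(t + 1)*(t - 5)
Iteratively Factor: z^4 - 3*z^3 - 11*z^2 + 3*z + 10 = (z + 2)*(z^3 - 5*z^2 - z + 5) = (z - 1)*(z + 2)*(z^2 - 4*z - 5) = (z - 1)*(z + 1)*(z + 2)*(z - 5)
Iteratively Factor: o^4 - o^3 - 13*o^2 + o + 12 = (o + 3)*(o^3 - 4*o^2 - o + 4) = (o + 1)*(o + 3)*(o^2 - 5*o + 4) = (o - 1)*(o + 1)*(o + 3)*(o - 4)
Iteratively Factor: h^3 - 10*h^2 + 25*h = (h - 5)*(h^2 - 5*h) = h*(h - 5)*(h - 5)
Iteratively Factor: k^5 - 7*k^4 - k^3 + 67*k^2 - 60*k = (k - 4)*(k^4 - 3*k^3 - 13*k^2 + 15*k) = (k - 4)*(k + 3)*(k^3 - 6*k^2 + 5*k) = k*(k - 4)*(k + 3)*(k^2 - 6*k + 5) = k*(k - 4)*(k - 1)*(k + 3)*(k - 5)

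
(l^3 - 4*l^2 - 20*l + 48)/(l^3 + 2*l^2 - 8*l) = (l - 6)/l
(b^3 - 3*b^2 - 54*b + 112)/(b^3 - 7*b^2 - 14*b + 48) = (b + 7)/(b + 3)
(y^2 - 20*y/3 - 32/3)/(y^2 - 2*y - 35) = (-3*y^2 + 20*y + 32)/(3*(-y^2 + 2*y + 35))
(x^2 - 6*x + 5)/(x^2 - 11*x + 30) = (x - 1)/(x - 6)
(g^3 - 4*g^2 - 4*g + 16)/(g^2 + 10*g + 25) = (g^3 - 4*g^2 - 4*g + 16)/(g^2 + 10*g + 25)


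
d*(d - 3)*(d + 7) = d^3 + 4*d^2 - 21*d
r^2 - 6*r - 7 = (r - 7)*(r + 1)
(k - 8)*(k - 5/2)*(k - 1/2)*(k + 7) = k^4 - 4*k^3 - 207*k^2/4 + 667*k/4 - 70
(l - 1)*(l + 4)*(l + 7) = l^3 + 10*l^2 + 17*l - 28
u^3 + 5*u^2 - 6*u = u*(u - 1)*(u + 6)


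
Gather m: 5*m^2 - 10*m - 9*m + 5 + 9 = 5*m^2 - 19*m + 14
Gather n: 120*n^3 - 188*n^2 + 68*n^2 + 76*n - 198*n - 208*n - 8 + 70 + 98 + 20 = 120*n^3 - 120*n^2 - 330*n + 180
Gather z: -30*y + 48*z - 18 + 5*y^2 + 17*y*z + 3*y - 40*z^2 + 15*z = 5*y^2 - 27*y - 40*z^2 + z*(17*y + 63) - 18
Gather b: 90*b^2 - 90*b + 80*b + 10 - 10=90*b^2 - 10*b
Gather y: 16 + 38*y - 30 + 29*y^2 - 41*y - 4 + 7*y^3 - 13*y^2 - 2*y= 7*y^3 + 16*y^2 - 5*y - 18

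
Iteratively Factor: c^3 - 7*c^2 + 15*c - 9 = (c - 1)*(c^2 - 6*c + 9) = (c - 3)*(c - 1)*(c - 3)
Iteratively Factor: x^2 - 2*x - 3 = (x + 1)*(x - 3)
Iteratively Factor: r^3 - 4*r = (r)*(r^2 - 4) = r*(r + 2)*(r - 2)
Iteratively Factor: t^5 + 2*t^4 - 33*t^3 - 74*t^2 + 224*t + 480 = (t - 5)*(t^4 + 7*t^3 + 2*t^2 - 64*t - 96) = (t - 5)*(t + 2)*(t^3 + 5*t^2 - 8*t - 48) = (t - 5)*(t - 3)*(t + 2)*(t^2 + 8*t + 16) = (t - 5)*(t - 3)*(t + 2)*(t + 4)*(t + 4)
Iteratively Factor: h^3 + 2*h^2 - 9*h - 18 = (h - 3)*(h^2 + 5*h + 6) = (h - 3)*(h + 2)*(h + 3)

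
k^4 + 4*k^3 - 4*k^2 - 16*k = k*(k - 2)*(k + 2)*(k + 4)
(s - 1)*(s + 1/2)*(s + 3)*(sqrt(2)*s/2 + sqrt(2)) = sqrt(2)*s^4/2 + 9*sqrt(2)*s^3/4 + 3*sqrt(2)*s^2/2 - 11*sqrt(2)*s/4 - 3*sqrt(2)/2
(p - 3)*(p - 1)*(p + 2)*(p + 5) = p^4 + 3*p^3 - 15*p^2 - 19*p + 30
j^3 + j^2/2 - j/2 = j*(j - 1/2)*(j + 1)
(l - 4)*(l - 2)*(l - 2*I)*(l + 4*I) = l^4 - 6*l^3 + 2*I*l^3 + 16*l^2 - 12*I*l^2 - 48*l + 16*I*l + 64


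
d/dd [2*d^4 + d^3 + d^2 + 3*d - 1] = 8*d^3 + 3*d^2 + 2*d + 3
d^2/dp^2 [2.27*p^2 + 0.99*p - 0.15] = 4.54000000000000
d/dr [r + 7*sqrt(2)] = 1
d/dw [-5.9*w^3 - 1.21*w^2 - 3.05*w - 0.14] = -17.7*w^2 - 2.42*w - 3.05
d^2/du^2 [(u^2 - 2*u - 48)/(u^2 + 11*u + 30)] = -26/(u^3 + 15*u^2 + 75*u + 125)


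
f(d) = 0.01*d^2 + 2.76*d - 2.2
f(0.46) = -0.93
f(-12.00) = -33.88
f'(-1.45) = 2.73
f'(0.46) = 2.77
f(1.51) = 1.99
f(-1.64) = -6.70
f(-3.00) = -10.39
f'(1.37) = 2.79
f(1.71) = 2.55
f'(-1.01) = 2.74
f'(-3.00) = 2.70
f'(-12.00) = 2.52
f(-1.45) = -6.18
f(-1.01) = -4.98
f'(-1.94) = 2.72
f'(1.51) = 2.79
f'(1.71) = 2.79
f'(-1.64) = 2.73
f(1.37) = 1.60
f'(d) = 0.02*d + 2.76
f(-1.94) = -7.52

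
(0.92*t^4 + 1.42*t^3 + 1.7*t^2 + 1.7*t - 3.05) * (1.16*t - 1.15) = 1.0672*t^5 + 0.5892*t^4 + 0.339*t^3 + 0.0169999999999999*t^2 - 5.493*t + 3.5075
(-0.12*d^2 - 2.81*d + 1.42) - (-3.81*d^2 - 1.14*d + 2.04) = 3.69*d^2 - 1.67*d - 0.62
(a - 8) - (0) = a - 8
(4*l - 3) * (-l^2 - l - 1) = -4*l^3 - l^2 - l + 3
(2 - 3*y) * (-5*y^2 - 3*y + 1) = 15*y^3 - y^2 - 9*y + 2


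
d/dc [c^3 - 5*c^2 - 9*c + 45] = 3*c^2 - 10*c - 9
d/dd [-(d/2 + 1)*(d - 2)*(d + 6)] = -3*d^2/2 - 6*d + 2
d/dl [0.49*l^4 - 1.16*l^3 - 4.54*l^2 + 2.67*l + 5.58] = 1.96*l^3 - 3.48*l^2 - 9.08*l + 2.67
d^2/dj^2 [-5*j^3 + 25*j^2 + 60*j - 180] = 50 - 30*j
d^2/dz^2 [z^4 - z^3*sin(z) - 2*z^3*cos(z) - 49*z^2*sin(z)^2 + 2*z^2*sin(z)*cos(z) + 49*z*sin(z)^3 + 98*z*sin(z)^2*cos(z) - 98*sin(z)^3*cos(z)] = z^3*sin(z) + 2*z^3*cos(z) + 12*z^2*sin(z) - 4*z^2*sin(2*z) - 6*z^2*cos(z) - 98*z^2*cos(2*z) + 12*z^2 - 171*z*sin(z)/4 - 196*z*sin(2*z) + 441*z*sin(3*z)/4 - 73*z*cos(z)/2 + 8*z*cos(2*z) + 441*z*cos(3*z)/2 - 49*sin(z) + 100*sin(2*z) + 147*sin(3*z) - 196*sin(4*z) + 147*cos(z)/2 + 49*cos(2*z) - 147*cos(3*z)/2 - 49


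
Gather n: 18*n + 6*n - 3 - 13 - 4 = 24*n - 20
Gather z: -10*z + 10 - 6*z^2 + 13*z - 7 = -6*z^2 + 3*z + 3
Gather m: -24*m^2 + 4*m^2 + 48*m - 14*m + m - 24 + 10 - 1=-20*m^2 + 35*m - 15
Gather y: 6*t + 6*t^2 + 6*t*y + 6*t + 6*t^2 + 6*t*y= 12*t^2 + 12*t*y + 12*t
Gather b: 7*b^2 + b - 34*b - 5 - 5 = 7*b^2 - 33*b - 10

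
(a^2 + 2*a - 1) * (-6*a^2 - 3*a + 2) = -6*a^4 - 15*a^3 + 2*a^2 + 7*a - 2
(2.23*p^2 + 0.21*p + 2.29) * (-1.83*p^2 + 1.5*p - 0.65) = -4.0809*p^4 + 2.9607*p^3 - 5.3252*p^2 + 3.2985*p - 1.4885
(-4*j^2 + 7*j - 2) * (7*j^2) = -28*j^4 + 49*j^3 - 14*j^2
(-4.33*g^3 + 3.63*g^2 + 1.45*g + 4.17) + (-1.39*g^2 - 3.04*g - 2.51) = -4.33*g^3 + 2.24*g^2 - 1.59*g + 1.66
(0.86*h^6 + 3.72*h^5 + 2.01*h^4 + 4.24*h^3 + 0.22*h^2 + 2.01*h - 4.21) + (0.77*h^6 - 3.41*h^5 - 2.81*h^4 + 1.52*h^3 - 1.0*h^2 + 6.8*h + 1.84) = 1.63*h^6 + 0.31*h^5 - 0.8*h^4 + 5.76*h^3 - 0.78*h^2 + 8.81*h - 2.37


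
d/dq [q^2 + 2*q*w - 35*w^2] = 2*q + 2*w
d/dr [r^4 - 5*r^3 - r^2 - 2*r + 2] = 4*r^3 - 15*r^2 - 2*r - 2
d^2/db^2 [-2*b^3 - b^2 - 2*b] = -12*b - 2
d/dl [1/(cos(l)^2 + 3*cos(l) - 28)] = (2*cos(l) + 3)*sin(l)/(cos(l)^2 + 3*cos(l) - 28)^2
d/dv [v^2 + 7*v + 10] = 2*v + 7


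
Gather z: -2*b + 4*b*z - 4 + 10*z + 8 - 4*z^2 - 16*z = -2*b - 4*z^2 + z*(4*b - 6) + 4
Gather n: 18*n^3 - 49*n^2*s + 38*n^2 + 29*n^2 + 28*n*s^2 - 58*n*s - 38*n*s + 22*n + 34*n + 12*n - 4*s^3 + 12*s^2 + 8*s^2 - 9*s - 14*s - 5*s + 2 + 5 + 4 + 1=18*n^3 + n^2*(67 - 49*s) + n*(28*s^2 - 96*s + 68) - 4*s^3 + 20*s^2 - 28*s + 12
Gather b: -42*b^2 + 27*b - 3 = -42*b^2 + 27*b - 3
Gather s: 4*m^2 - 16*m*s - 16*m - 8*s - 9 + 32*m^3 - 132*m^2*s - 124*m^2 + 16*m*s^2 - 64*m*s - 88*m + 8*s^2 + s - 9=32*m^3 - 120*m^2 - 104*m + s^2*(16*m + 8) + s*(-132*m^2 - 80*m - 7) - 18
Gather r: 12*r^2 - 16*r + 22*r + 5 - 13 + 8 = 12*r^2 + 6*r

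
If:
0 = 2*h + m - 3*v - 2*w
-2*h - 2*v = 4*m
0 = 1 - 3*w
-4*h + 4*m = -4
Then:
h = 23/36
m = -13/36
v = 1/12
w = 1/3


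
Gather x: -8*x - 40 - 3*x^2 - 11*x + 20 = -3*x^2 - 19*x - 20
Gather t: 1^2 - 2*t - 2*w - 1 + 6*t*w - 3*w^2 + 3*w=t*(6*w - 2) - 3*w^2 + w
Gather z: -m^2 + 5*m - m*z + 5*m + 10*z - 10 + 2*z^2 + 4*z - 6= -m^2 + 10*m + 2*z^2 + z*(14 - m) - 16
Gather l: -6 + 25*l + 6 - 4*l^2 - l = -4*l^2 + 24*l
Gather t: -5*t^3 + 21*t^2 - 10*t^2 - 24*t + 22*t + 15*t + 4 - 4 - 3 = -5*t^3 + 11*t^2 + 13*t - 3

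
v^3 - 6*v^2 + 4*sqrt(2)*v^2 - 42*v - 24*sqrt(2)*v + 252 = (v - 6)*(v - 3*sqrt(2))*(v + 7*sqrt(2))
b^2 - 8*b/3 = b*(b - 8/3)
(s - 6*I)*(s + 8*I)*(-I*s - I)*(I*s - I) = s^4 + 2*I*s^3 + 47*s^2 - 2*I*s - 48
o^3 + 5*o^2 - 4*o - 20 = (o - 2)*(o + 2)*(o + 5)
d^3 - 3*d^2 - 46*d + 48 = (d - 8)*(d - 1)*(d + 6)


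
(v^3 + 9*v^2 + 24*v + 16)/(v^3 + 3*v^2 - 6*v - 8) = (v + 4)/(v - 2)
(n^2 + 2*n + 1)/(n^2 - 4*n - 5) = (n + 1)/(n - 5)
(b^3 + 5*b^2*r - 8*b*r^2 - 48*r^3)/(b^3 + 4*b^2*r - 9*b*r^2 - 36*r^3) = (b + 4*r)/(b + 3*r)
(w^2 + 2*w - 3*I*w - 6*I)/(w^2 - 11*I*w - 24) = (w + 2)/(w - 8*I)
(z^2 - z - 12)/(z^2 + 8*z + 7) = (z^2 - z - 12)/(z^2 + 8*z + 7)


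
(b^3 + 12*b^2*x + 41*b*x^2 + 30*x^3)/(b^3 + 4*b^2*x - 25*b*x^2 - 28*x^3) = (-b^2 - 11*b*x - 30*x^2)/(-b^2 - 3*b*x + 28*x^2)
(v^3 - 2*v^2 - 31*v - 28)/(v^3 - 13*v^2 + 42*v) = (v^2 + 5*v + 4)/(v*(v - 6))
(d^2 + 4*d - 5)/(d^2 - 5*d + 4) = (d + 5)/(d - 4)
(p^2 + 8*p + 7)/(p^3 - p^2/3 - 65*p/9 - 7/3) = 9*(p^2 + 8*p + 7)/(9*p^3 - 3*p^2 - 65*p - 21)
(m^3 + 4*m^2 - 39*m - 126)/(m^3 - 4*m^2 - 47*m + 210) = (m + 3)/(m - 5)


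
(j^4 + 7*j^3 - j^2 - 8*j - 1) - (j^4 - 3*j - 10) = 7*j^3 - j^2 - 5*j + 9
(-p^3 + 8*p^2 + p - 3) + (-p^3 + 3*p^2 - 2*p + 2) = -2*p^3 + 11*p^2 - p - 1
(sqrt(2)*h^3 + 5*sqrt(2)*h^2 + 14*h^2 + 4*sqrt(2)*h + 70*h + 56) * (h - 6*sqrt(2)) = sqrt(2)*h^4 + 2*h^3 + 5*sqrt(2)*h^3 - 80*sqrt(2)*h^2 + 10*h^2 - 420*sqrt(2)*h + 8*h - 336*sqrt(2)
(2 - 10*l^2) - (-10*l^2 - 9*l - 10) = 9*l + 12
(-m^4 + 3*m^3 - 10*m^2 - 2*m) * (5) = -5*m^4 + 15*m^3 - 50*m^2 - 10*m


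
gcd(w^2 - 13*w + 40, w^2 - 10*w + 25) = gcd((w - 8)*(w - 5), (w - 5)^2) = w - 5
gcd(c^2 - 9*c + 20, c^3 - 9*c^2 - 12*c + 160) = c - 5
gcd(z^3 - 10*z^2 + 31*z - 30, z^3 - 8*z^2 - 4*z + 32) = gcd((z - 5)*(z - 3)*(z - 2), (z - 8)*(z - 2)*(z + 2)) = z - 2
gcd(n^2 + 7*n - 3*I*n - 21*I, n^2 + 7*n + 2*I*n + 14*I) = n + 7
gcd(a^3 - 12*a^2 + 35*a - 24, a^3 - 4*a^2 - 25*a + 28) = a - 1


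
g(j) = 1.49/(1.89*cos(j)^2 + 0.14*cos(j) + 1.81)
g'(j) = 1.49*(3.78*sin(j)*cos(j) + 0.14*sin(j))/(1.89*cos(j)^2 + 0.14*cos(j) + 1.81)^2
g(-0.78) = 0.52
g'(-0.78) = -0.36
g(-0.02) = 0.39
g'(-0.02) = -0.01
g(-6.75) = 0.43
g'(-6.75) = -0.20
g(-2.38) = 0.55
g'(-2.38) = 0.37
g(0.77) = 0.52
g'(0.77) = 0.36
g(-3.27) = 0.42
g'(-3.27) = -0.06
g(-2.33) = 0.57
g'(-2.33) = 0.39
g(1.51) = 0.82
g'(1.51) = 0.16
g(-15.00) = 0.53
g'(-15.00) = 0.34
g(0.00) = 0.39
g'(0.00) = 0.00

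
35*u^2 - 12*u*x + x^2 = (-7*u + x)*(-5*u + x)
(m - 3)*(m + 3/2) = m^2 - 3*m/2 - 9/2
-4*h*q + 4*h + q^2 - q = (-4*h + q)*(q - 1)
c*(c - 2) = c^2 - 2*c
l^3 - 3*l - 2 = (l - 2)*(l + 1)^2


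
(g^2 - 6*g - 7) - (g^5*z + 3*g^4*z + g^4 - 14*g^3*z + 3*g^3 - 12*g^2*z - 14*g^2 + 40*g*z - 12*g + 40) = -g^5*z - 3*g^4*z - g^4 + 14*g^3*z - 3*g^3 + 12*g^2*z + 15*g^2 - 40*g*z + 6*g - 47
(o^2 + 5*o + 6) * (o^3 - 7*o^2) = o^5 - 2*o^4 - 29*o^3 - 42*o^2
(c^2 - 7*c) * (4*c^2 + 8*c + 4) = 4*c^4 - 20*c^3 - 52*c^2 - 28*c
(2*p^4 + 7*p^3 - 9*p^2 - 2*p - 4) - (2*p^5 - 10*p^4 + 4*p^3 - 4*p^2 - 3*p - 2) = -2*p^5 + 12*p^4 + 3*p^3 - 5*p^2 + p - 2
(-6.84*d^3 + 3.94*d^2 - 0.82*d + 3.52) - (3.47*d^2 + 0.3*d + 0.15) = -6.84*d^3 + 0.47*d^2 - 1.12*d + 3.37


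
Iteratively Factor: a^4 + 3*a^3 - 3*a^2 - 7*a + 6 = (a - 1)*(a^3 + 4*a^2 + a - 6) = (a - 1)^2*(a^2 + 5*a + 6) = (a - 1)^2*(a + 3)*(a + 2)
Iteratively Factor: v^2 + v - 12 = (v + 4)*(v - 3)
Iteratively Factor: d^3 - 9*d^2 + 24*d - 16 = (d - 1)*(d^2 - 8*d + 16) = (d - 4)*(d - 1)*(d - 4)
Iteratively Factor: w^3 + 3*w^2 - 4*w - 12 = (w + 2)*(w^2 + w - 6) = (w + 2)*(w + 3)*(w - 2)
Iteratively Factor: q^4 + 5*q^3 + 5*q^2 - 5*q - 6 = (q + 1)*(q^3 + 4*q^2 + q - 6) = (q + 1)*(q + 2)*(q^2 + 2*q - 3) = (q + 1)*(q + 2)*(q + 3)*(q - 1)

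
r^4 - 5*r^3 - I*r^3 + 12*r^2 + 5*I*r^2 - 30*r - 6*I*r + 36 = (r - 3)*(r - 2)*(r - 3*I)*(r + 2*I)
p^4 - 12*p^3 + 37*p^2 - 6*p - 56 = (p - 7)*(p - 4)*(p - 2)*(p + 1)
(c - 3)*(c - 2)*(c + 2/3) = c^3 - 13*c^2/3 + 8*c/3 + 4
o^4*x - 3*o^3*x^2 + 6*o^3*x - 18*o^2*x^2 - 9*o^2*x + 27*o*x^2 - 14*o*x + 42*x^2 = (o - 2)*(o + 7)*(o - 3*x)*(o*x + x)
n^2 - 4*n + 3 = (n - 3)*(n - 1)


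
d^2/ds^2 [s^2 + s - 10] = 2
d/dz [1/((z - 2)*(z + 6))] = 2*(-z - 2)/(z^4 + 8*z^3 - 8*z^2 - 96*z + 144)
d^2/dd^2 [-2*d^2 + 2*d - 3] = -4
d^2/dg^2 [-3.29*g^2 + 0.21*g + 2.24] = -6.58000000000000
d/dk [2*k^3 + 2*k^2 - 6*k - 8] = 6*k^2 + 4*k - 6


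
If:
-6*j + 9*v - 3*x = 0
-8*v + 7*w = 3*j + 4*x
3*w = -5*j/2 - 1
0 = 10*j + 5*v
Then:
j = 14/235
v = -28/235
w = -18/47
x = -112/235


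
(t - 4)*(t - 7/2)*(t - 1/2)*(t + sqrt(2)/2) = t^4 - 8*t^3 + sqrt(2)*t^3/2 - 4*sqrt(2)*t^2 + 71*t^2/4 - 7*t + 71*sqrt(2)*t/8 - 7*sqrt(2)/2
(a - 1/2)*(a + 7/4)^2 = a^3 + 3*a^2 + 21*a/16 - 49/32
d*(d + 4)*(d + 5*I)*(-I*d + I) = -I*d^4 + 5*d^3 - 3*I*d^3 + 15*d^2 + 4*I*d^2 - 20*d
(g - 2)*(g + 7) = g^2 + 5*g - 14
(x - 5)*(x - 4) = x^2 - 9*x + 20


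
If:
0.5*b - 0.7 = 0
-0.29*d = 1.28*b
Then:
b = 1.40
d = -6.18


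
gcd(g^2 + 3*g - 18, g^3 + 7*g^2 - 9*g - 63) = g - 3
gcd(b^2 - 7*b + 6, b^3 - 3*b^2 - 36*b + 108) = b - 6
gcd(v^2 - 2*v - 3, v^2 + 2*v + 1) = v + 1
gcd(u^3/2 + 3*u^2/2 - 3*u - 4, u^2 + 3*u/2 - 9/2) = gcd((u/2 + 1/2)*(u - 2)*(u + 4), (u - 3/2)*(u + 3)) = 1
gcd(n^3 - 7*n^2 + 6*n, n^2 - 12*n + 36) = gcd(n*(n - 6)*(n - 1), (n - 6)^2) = n - 6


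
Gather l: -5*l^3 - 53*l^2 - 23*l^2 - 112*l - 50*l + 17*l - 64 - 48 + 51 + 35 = -5*l^3 - 76*l^2 - 145*l - 26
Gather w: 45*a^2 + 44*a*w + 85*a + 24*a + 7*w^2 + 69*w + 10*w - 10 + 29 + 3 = 45*a^2 + 109*a + 7*w^2 + w*(44*a + 79) + 22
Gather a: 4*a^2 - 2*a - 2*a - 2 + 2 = 4*a^2 - 4*a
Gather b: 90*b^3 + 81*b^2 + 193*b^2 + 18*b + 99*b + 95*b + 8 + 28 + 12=90*b^3 + 274*b^2 + 212*b + 48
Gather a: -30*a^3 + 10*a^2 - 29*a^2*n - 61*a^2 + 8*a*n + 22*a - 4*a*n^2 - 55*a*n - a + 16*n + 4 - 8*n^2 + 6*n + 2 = -30*a^3 + a^2*(-29*n - 51) + a*(-4*n^2 - 47*n + 21) - 8*n^2 + 22*n + 6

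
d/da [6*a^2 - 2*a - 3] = 12*a - 2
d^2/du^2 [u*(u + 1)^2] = 6*u + 4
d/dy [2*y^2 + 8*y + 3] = 4*y + 8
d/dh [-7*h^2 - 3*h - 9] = -14*h - 3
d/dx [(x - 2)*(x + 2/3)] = 2*x - 4/3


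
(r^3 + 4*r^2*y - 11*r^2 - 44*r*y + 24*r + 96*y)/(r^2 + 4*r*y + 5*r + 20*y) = (r^2 - 11*r + 24)/(r + 5)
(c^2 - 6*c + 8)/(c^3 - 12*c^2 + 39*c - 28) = (c - 2)/(c^2 - 8*c + 7)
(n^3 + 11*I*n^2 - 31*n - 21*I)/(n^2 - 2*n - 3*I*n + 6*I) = (n^3 + 11*I*n^2 - 31*n - 21*I)/(n^2 - 2*n - 3*I*n + 6*I)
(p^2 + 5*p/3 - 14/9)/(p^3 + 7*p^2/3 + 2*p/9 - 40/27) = 3*(3*p + 7)/(9*p^2 + 27*p + 20)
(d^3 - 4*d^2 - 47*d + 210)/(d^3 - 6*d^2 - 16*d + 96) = (d^2 + 2*d - 35)/(d^2 - 16)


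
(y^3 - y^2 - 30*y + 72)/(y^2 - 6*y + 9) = (y^2 + 2*y - 24)/(y - 3)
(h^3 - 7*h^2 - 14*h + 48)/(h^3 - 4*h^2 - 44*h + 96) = (h + 3)/(h + 6)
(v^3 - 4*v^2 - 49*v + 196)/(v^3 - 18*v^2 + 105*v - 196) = (v + 7)/(v - 7)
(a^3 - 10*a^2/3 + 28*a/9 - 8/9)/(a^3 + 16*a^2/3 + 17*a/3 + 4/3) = (9*a^3 - 30*a^2 + 28*a - 8)/(3*(3*a^3 + 16*a^2 + 17*a + 4))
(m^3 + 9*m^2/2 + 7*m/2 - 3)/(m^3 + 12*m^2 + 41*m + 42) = (m - 1/2)/(m + 7)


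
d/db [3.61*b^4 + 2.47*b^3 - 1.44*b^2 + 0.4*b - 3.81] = 14.44*b^3 + 7.41*b^2 - 2.88*b + 0.4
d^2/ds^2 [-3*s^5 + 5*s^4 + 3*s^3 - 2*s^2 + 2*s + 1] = -60*s^3 + 60*s^2 + 18*s - 4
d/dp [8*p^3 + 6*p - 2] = 24*p^2 + 6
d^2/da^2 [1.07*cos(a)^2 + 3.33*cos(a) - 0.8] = -3.33*cos(a) - 2.14*cos(2*a)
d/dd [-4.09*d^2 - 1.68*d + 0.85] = -8.18*d - 1.68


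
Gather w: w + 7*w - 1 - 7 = 8*w - 8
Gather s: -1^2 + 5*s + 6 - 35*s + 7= 12 - 30*s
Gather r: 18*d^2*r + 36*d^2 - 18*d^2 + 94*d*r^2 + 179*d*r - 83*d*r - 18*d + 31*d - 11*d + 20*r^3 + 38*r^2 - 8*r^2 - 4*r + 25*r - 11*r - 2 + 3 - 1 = 18*d^2 + 2*d + 20*r^3 + r^2*(94*d + 30) + r*(18*d^2 + 96*d + 10)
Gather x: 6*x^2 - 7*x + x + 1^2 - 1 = 6*x^2 - 6*x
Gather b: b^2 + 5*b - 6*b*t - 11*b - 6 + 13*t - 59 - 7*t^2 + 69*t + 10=b^2 + b*(-6*t - 6) - 7*t^2 + 82*t - 55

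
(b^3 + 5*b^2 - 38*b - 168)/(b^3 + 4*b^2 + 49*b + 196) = (b^2 + b - 42)/(b^2 + 49)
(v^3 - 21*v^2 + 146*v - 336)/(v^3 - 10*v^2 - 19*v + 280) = (v - 6)/(v + 5)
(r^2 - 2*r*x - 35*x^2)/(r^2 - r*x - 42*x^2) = (r + 5*x)/(r + 6*x)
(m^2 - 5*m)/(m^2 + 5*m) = (m - 5)/(m + 5)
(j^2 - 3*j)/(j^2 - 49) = j*(j - 3)/(j^2 - 49)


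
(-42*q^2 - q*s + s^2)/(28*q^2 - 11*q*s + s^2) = (-6*q - s)/(4*q - s)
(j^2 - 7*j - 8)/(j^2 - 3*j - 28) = (-j^2 + 7*j + 8)/(-j^2 + 3*j + 28)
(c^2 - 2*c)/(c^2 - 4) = c/(c + 2)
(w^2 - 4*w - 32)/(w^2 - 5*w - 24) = (w + 4)/(w + 3)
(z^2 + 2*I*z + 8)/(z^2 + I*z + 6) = (z + 4*I)/(z + 3*I)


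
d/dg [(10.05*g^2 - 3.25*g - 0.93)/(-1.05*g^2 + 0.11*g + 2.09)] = (-2.307*g^2 + 40.056*g - 6.6902)/(1.1025*g^4 - 0.231*g^3 - 4.3769*g^2 + 0.4598*g + 4.3681)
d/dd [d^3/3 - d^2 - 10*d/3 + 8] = d^2 - 2*d - 10/3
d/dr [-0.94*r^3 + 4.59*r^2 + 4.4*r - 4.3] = -2.82*r^2 + 9.18*r + 4.4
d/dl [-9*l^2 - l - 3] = -18*l - 1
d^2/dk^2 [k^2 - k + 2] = 2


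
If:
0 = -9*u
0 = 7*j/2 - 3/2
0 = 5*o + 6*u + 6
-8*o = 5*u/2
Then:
No Solution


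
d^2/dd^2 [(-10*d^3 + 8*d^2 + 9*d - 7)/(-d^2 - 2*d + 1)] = 6*(19*d^3 - 21*d^2 + 15*d + 3)/(d^6 + 6*d^5 + 9*d^4 - 4*d^3 - 9*d^2 + 6*d - 1)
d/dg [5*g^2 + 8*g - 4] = 10*g + 8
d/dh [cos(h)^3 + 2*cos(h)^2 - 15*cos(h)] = (-3*cos(h)^2 - 4*cos(h) + 15)*sin(h)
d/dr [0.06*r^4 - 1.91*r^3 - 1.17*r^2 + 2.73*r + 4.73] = 0.24*r^3 - 5.73*r^2 - 2.34*r + 2.73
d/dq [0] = 0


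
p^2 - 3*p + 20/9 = (p - 5/3)*(p - 4/3)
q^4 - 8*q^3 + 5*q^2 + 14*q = q*(q - 7)*(q - 2)*(q + 1)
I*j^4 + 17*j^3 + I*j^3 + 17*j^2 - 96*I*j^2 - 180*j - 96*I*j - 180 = (j - 6*I)^2*(j - 5*I)*(I*j + I)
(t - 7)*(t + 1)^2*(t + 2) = t^4 - 3*t^3 - 23*t^2 - 33*t - 14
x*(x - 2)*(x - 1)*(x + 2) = x^4 - x^3 - 4*x^2 + 4*x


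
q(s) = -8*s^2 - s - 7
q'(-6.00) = 95.00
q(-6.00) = -289.00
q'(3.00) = -49.00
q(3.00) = -82.00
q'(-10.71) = 170.36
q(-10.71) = -913.92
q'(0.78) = -13.48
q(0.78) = -12.65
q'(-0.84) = 12.44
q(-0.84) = -11.80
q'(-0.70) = 10.20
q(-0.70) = -10.22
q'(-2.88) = 45.08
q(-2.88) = -70.48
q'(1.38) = -23.08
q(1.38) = -23.62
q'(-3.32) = 52.12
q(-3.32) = -91.86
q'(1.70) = -28.20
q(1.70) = -31.82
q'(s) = -16*s - 1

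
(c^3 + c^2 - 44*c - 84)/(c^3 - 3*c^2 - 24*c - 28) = (c + 6)/(c + 2)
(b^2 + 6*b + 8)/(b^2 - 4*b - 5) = (b^2 + 6*b + 8)/(b^2 - 4*b - 5)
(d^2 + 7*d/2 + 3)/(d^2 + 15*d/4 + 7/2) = 2*(2*d + 3)/(4*d + 7)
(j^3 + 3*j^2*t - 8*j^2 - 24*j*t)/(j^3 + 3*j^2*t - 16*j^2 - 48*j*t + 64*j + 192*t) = j/(j - 8)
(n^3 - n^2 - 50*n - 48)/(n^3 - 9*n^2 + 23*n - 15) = (n^3 - n^2 - 50*n - 48)/(n^3 - 9*n^2 + 23*n - 15)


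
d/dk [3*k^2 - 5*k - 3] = 6*k - 5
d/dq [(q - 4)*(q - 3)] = 2*q - 7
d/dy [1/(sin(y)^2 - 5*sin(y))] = (5 - 2*sin(y))*cos(y)/((sin(y) - 5)^2*sin(y)^2)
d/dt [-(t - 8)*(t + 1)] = 7 - 2*t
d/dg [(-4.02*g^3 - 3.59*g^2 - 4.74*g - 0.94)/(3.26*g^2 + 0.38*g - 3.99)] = (-13.1052*g^4 - 3.0552*g^3 + 62.2076*g^2 + 34.777*g + 19.2698)/(10.6276*g^4 + 2.4776*g^3 - 25.8704*g^2 - 3.0324*g + 15.9201)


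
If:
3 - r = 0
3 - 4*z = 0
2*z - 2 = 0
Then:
No Solution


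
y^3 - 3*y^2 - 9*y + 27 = (y - 3)^2*(y + 3)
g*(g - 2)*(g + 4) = g^3 + 2*g^2 - 8*g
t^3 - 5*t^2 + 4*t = t*(t - 4)*(t - 1)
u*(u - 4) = u^2 - 4*u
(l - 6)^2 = l^2 - 12*l + 36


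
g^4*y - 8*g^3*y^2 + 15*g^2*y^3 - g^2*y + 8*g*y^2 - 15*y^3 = (g - 1)*(g - 5*y)*(g - 3*y)*(g*y + y)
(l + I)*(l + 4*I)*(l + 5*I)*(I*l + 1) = I*l^4 - 9*l^3 - 19*I*l^2 - 9*l - 20*I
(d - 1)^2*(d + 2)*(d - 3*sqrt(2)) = d^4 - 3*sqrt(2)*d^3 - 3*d^2 + 2*d + 9*sqrt(2)*d - 6*sqrt(2)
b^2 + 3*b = b*(b + 3)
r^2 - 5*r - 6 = (r - 6)*(r + 1)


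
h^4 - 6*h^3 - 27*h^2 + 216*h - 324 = (h - 6)*(h - 3)^2*(h + 6)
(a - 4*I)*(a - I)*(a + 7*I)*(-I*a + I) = -I*a^4 + 2*a^3 + I*a^3 - 2*a^2 - 31*I*a^2 - 28*a + 31*I*a + 28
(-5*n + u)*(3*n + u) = -15*n^2 - 2*n*u + u^2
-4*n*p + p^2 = p*(-4*n + p)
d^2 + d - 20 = (d - 4)*(d + 5)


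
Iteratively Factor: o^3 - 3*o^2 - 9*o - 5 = (o + 1)*(o^2 - 4*o - 5) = (o - 5)*(o + 1)*(o + 1)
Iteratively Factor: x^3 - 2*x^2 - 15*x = (x - 5)*(x^2 + 3*x) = x*(x - 5)*(x + 3)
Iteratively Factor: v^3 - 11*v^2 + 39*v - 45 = (v - 3)*(v^2 - 8*v + 15) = (v - 5)*(v - 3)*(v - 3)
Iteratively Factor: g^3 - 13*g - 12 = (g - 4)*(g^2 + 4*g + 3) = (g - 4)*(g + 3)*(g + 1)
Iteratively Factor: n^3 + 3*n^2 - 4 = (n + 2)*(n^2 + n - 2) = (n - 1)*(n + 2)*(n + 2)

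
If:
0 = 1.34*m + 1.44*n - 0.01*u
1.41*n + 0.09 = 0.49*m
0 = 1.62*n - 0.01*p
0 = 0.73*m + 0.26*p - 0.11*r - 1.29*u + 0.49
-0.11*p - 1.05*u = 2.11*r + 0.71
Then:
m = 0.04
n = -0.05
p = -7.91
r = 0.70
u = -1.25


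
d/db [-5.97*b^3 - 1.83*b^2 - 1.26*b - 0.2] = -17.91*b^2 - 3.66*b - 1.26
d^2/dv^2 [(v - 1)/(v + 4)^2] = 2*(v - 11)/(v + 4)^4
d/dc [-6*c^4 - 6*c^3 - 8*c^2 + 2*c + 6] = -24*c^3 - 18*c^2 - 16*c + 2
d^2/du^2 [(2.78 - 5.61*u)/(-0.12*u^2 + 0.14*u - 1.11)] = ((2.238 - 4.0392*u)*(0.12*u^2 - 0.14*u + 1.11) + (0.24*u - 0.14)*(0.48*u - 0.28)*(5.61*u - 2.78))/(0.12*u^2 - 0.14*u + 1.11)^3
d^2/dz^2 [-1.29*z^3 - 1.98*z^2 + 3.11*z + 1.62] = -7.74*z - 3.96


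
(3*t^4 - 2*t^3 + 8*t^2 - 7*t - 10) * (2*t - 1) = 6*t^5 - 7*t^4 + 18*t^3 - 22*t^2 - 13*t + 10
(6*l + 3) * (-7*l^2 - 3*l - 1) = -42*l^3 - 39*l^2 - 15*l - 3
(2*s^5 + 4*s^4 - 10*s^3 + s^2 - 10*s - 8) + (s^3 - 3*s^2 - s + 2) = 2*s^5 + 4*s^4 - 9*s^3 - 2*s^2 - 11*s - 6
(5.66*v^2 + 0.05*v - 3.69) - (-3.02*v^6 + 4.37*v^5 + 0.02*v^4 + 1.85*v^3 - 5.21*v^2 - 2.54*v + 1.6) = 3.02*v^6 - 4.37*v^5 - 0.02*v^4 - 1.85*v^3 + 10.87*v^2 + 2.59*v - 5.29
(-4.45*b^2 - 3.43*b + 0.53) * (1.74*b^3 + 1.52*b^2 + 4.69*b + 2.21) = -7.743*b^5 - 12.7322*b^4 - 25.1619*b^3 - 25.1156*b^2 - 5.0946*b + 1.1713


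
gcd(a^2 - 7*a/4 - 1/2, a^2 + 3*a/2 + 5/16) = a + 1/4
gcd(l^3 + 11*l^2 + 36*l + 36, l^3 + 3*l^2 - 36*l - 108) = l^2 + 9*l + 18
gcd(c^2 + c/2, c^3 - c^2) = c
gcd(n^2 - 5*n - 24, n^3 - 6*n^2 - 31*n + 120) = n - 8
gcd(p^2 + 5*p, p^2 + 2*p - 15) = p + 5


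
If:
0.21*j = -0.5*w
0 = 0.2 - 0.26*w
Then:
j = -1.83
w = 0.77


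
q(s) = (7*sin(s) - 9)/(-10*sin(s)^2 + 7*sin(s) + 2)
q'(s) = (20*sin(s)*cos(s) - 7*cos(s))*(7*sin(s) - 9)/(-10*sin(s)^2 + 7*sin(s) + 2)^2 + 7*cos(s)/(-10*sin(s)^2 + 7*sin(s) + 2) = (70*sin(s)^2 - 180*sin(s) + 77)*cos(s)/(10*sin(s)^2 - 7*sin(s) - 2)^2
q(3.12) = -4.12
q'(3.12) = -15.87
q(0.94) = -2.96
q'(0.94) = -10.46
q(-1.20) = 1.18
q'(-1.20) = 0.63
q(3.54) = 5.28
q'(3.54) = -29.41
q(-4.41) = 5.38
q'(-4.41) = 49.82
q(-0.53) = 3.06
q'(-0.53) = 9.57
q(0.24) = -2.37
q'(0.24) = 3.86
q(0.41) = -1.94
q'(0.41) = 1.47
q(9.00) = -1.92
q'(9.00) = -1.32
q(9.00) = -1.92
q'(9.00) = -1.32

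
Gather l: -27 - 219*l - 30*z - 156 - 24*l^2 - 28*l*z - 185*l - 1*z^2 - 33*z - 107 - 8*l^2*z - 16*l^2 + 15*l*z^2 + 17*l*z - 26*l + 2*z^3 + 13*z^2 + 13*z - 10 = l^2*(-8*z - 40) + l*(15*z^2 - 11*z - 430) + 2*z^3 + 12*z^2 - 50*z - 300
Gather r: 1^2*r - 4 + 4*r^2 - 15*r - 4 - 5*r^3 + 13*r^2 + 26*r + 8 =-5*r^3 + 17*r^2 + 12*r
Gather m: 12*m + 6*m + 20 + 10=18*m + 30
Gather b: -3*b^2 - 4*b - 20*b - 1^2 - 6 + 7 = -3*b^2 - 24*b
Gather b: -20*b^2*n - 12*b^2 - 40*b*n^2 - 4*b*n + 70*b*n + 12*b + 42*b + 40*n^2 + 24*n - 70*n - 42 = b^2*(-20*n - 12) + b*(-40*n^2 + 66*n + 54) + 40*n^2 - 46*n - 42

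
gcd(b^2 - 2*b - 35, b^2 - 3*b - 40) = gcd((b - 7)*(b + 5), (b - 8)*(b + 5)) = b + 5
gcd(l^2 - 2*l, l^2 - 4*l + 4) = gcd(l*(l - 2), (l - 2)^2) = l - 2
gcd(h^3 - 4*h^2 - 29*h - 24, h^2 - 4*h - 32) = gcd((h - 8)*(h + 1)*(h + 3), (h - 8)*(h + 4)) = h - 8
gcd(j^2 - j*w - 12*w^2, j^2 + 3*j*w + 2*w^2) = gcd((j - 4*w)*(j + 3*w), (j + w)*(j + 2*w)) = 1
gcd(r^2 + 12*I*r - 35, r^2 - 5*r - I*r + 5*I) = 1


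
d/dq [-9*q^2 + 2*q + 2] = 2 - 18*q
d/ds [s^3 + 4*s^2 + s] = 3*s^2 + 8*s + 1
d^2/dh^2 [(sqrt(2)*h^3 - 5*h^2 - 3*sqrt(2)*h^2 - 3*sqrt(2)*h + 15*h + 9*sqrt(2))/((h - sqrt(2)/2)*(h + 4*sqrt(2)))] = 4*(72*h^3 + 86*sqrt(2)*h^3 - 288*h^2 - 18*sqrt(2)*h^2 + 24*sqrt(2)*h + 738*h - 328 + 837*sqrt(2))/(4*h^6 + 42*sqrt(2)*h^5 + 246*h^4 + 7*sqrt(2)*h^3 - 984*h^2 + 672*sqrt(2)*h - 256)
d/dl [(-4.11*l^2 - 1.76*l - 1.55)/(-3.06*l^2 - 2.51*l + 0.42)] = (4.9305*l^2 - 12.9384*l - 4.6297)/(9.3636*l^4 + 15.3612*l^3 + 3.7297*l^2 - 2.1084*l + 0.1764)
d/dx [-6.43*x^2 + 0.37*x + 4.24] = 0.37 - 12.86*x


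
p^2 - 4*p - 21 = (p - 7)*(p + 3)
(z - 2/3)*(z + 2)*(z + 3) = z^3 + 13*z^2/3 + 8*z/3 - 4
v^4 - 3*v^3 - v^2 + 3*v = v*(v - 3)*(v - 1)*(v + 1)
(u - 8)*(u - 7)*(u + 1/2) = u^3 - 29*u^2/2 + 97*u/2 + 28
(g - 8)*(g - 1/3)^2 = g^3 - 26*g^2/3 + 49*g/9 - 8/9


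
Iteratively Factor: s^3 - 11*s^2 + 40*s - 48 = (s - 4)*(s^2 - 7*s + 12) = (s - 4)^2*(s - 3)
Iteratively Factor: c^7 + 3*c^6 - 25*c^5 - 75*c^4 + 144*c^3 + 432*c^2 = (c + 4)*(c^6 - c^5 - 21*c^4 + 9*c^3 + 108*c^2) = c*(c + 4)*(c^5 - c^4 - 21*c^3 + 9*c^2 + 108*c) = c*(c + 3)*(c + 4)*(c^4 - 4*c^3 - 9*c^2 + 36*c) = c*(c - 4)*(c + 3)*(c + 4)*(c^3 - 9*c) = c*(c - 4)*(c + 3)^2*(c + 4)*(c^2 - 3*c) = c*(c - 4)*(c - 3)*(c + 3)^2*(c + 4)*(c)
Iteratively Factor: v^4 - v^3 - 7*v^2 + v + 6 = (v - 1)*(v^3 - 7*v - 6) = (v - 1)*(v + 2)*(v^2 - 2*v - 3) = (v - 3)*(v - 1)*(v + 2)*(v + 1)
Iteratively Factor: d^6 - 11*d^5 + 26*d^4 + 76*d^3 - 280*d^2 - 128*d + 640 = (d - 5)*(d^5 - 6*d^4 - 4*d^3 + 56*d^2 - 128) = (d - 5)*(d + 2)*(d^4 - 8*d^3 + 12*d^2 + 32*d - 64) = (d - 5)*(d - 2)*(d + 2)*(d^3 - 6*d^2 + 32) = (d - 5)*(d - 4)*(d - 2)*(d + 2)*(d^2 - 2*d - 8) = (d - 5)*(d - 4)^2*(d - 2)*(d + 2)*(d + 2)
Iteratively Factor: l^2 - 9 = (l - 3)*(l + 3)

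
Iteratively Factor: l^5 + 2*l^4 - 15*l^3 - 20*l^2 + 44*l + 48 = (l + 1)*(l^4 + l^3 - 16*l^2 - 4*l + 48) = (l + 1)*(l + 2)*(l^3 - l^2 - 14*l + 24) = (l - 2)*(l + 1)*(l + 2)*(l^2 + l - 12) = (l - 2)*(l + 1)*(l + 2)*(l + 4)*(l - 3)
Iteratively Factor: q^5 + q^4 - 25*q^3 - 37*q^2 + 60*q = (q + 3)*(q^4 - 2*q^3 - 19*q^2 + 20*q) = (q + 3)*(q + 4)*(q^3 - 6*q^2 + 5*q) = q*(q + 3)*(q + 4)*(q^2 - 6*q + 5) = q*(q - 5)*(q + 3)*(q + 4)*(q - 1)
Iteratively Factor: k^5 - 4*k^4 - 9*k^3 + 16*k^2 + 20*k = (k - 2)*(k^4 - 2*k^3 - 13*k^2 - 10*k) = (k - 5)*(k - 2)*(k^3 + 3*k^2 + 2*k) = k*(k - 5)*(k - 2)*(k^2 + 3*k + 2) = k*(k - 5)*(k - 2)*(k + 2)*(k + 1)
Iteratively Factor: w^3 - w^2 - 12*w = (w - 4)*(w^2 + 3*w) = (w - 4)*(w + 3)*(w)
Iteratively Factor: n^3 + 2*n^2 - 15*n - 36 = (n + 3)*(n^2 - n - 12) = (n - 4)*(n + 3)*(n + 3)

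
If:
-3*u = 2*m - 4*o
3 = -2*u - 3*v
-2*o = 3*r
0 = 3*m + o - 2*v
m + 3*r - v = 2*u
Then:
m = -93/119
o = -15/119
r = 10/119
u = 6/17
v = -21/17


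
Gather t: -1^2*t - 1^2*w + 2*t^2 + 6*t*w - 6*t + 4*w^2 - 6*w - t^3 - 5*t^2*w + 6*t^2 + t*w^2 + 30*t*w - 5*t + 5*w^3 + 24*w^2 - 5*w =-t^3 + t^2*(8 - 5*w) + t*(w^2 + 36*w - 12) + 5*w^3 + 28*w^2 - 12*w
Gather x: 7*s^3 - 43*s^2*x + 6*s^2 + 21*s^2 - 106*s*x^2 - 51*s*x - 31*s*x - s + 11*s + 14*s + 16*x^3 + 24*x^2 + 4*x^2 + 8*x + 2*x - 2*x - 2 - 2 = 7*s^3 + 27*s^2 + 24*s + 16*x^3 + x^2*(28 - 106*s) + x*(-43*s^2 - 82*s + 8) - 4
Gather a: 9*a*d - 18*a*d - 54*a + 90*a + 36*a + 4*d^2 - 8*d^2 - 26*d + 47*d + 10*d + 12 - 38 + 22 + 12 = a*(72 - 9*d) - 4*d^2 + 31*d + 8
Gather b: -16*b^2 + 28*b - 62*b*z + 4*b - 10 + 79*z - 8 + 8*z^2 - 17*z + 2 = -16*b^2 + b*(32 - 62*z) + 8*z^2 + 62*z - 16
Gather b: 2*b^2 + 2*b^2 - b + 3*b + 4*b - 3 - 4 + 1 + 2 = 4*b^2 + 6*b - 4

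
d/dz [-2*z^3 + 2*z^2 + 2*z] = -6*z^2 + 4*z + 2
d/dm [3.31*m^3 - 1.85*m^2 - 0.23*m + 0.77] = 9.93*m^2 - 3.7*m - 0.23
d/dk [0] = 0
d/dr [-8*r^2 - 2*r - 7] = -16*r - 2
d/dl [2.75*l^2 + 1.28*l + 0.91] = 5.5*l + 1.28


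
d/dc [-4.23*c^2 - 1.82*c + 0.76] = -8.46*c - 1.82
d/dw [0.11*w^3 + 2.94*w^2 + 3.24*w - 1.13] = 0.33*w^2 + 5.88*w + 3.24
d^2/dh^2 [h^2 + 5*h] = 2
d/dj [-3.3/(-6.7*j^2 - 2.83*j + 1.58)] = (-44.22*j - 9.339)/(6.7*j^2 + 2.83*j - 1.58)^2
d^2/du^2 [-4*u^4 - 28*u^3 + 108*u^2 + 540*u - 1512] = -48*u^2 - 168*u + 216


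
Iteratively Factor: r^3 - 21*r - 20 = (r + 4)*(r^2 - 4*r - 5) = (r + 1)*(r + 4)*(r - 5)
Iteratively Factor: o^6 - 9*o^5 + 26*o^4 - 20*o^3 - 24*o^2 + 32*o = (o)*(o^5 - 9*o^4 + 26*o^3 - 20*o^2 - 24*o + 32) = o*(o - 2)*(o^4 - 7*o^3 + 12*o^2 + 4*o - 16) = o*(o - 2)*(o + 1)*(o^3 - 8*o^2 + 20*o - 16) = o*(o - 4)*(o - 2)*(o + 1)*(o^2 - 4*o + 4) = o*(o - 4)*(o - 2)^2*(o + 1)*(o - 2)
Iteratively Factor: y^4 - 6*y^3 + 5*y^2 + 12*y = (y - 4)*(y^3 - 2*y^2 - 3*y) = (y - 4)*(y - 3)*(y^2 + y) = y*(y - 4)*(y - 3)*(y + 1)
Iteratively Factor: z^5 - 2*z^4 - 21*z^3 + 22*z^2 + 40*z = (z - 5)*(z^4 + 3*z^3 - 6*z^2 - 8*z) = (z - 5)*(z - 2)*(z^3 + 5*z^2 + 4*z) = z*(z - 5)*(z - 2)*(z^2 + 5*z + 4) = z*(z - 5)*(z - 2)*(z + 1)*(z + 4)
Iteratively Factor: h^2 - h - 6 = (h - 3)*(h + 2)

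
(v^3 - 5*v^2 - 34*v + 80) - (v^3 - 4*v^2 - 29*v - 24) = -v^2 - 5*v + 104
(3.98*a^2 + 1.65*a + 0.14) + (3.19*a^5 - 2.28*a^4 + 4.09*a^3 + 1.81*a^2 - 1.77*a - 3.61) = 3.19*a^5 - 2.28*a^4 + 4.09*a^3 + 5.79*a^2 - 0.12*a - 3.47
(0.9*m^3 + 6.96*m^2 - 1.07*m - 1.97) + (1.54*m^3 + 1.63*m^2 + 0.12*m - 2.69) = 2.44*m^3 + 8.59*m^2 - 0.95*m - 4.66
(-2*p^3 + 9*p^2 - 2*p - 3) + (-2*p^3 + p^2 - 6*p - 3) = -4*p^3 + 10*p^2 - 8*p - 6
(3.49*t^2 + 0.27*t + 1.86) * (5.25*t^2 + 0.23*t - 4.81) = 18.3225*t^4 + 2.2202*t^3 - 6.9598*t^2 - 0.8709*t - 8.9466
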